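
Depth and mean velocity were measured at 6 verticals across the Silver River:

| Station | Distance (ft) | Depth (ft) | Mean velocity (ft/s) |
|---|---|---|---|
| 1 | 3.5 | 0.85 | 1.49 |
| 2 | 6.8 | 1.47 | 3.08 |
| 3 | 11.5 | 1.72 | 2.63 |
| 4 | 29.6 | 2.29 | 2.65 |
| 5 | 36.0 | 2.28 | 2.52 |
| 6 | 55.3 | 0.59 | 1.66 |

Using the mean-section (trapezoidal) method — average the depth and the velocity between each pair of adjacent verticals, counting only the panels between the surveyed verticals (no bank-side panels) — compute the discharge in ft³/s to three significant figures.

Panel 1-2: Δb = 3.3 ft, d̄ = (0.85+1.47)/2 = 1.16, v̄ = (1.49+3.08)/2 = 2.285 → q = 3.3×1.16×2.285 = 8.747 ft³/s
Panel 2-3: Δb = 4.7 ft, d̄ = (1.47+1.72)/2 = 1.595, v̄ = (3.08+2.63)/2 = 2.855 → q = 4.7×1.595×2.855 = 21.40 ft³/s
Panel 3-4: Δb = 18.1 ft, d̄ = (1.72+2.29)/2 = 2.005, v̄ = (2.63+2.65)/2 = 2.64 → q = 18.1×2.005×2.64 = 95.81 ft³/s
Panel 4-5: Δb = 6.4 ft, d̄ = (2.29+2.28)/2 = 2.285, v̄ = (2.65+2.52)/2 = 2.585 → q = 6.4×2.285×2.585 = 37.80 ft³/s
Panel 5-6: Δb = 19.3 ft, d̄ = (2.28+0.59)/2 = 1.435, v̄ = (2.52+1.66)/2 = 2.09 → q = 19.3×1.435×2.09 = 57.88 ft³/s
Q = Σ q = 221.6 ft³/s

222 ft³/s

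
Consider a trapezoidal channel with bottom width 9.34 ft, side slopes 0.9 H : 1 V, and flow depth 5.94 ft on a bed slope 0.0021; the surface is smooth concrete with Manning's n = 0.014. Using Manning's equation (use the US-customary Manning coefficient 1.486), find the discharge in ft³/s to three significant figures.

968 ft³/s

A = (b + z·y)·y = (9.34 + 0.9×5.94)×5.94 = 87.23 ft²
P = b + 2y√(1+z²) = 9.34 + 2×5.94×√(1+0.9²) = 25.32 ft
R = A/P = 87.23/25.32 = 3.445 ft
Q = (1.486/n)·A·R^(2/3)·S^(1/2) = (1.486/0.014) × 87.23 × 3.445^(2/3) × 0.0021^(1/2) = 967.8 ft³/s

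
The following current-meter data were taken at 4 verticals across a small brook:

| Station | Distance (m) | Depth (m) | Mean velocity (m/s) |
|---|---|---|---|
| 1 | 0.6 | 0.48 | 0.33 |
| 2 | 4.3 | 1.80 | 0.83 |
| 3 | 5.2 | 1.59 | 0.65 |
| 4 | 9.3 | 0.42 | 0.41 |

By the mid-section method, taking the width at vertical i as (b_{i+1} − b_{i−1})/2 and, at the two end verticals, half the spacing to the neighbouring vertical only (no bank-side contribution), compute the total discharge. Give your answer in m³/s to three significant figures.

w_1 = (4.3 − 0.6)/2 = 1.85 m; q_1 = 0.33 × 0.48 × 1.85 = 0.2930 m³/s
w_2 = (5.2 − 0.6)/2 = 2.3 m; q_2 = 0.83 × 1.80 × 2.3 = 3.436 m³/s
w_3 = (9.3 − 4.3)/2 = 2.5 m; q_3 = 0.65 × 1.59 × 2.5 = 2.584 m³/s
w_4 = (9.3 − 5.2)/2 = 2.05 m; q_4 = 0.41 × 0.42 × 2.05 = 0.3530 m³/s
Q = Σ qᵢ = 6.666 m³/s

6.67 m³/s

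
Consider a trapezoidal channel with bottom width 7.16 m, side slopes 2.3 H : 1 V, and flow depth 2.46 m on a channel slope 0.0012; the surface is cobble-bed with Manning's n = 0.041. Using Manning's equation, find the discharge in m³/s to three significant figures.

A = (b + z·y)·y = (7.16 + 2.3×2.46)×2.46 = 31.53 m²
P = b + 2y√(1+z²) = 7.16 + 2×2.46×√(1+2.3²) = 19.50 m
R = A/P = 31.53/19.50 = 1.617 m
Q = (1/n)·A·R^(2/3)·S^(1/2) = (1/0.041) × 31.53 × 1.617^(2/3) × 0.0012^(1/2) = 36.70 m³/s

36.7 m³/s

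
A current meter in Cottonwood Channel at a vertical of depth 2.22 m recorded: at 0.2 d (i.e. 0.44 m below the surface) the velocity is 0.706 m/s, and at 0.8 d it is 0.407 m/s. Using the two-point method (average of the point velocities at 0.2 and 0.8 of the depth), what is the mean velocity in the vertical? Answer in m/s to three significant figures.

0.557 m/s

v̄ = (0.706 + 0.407) / 2 = 0.5565 m/s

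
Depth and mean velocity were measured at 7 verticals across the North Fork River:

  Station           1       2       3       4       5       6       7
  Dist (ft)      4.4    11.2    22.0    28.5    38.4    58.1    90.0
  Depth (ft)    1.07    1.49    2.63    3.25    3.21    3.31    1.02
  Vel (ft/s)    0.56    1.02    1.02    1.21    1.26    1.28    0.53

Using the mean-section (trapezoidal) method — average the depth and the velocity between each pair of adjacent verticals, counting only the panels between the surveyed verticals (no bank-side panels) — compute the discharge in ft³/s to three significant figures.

234 ft³/s

Panel 1-2: Δb = 6.8 ft, d̄ = (1.07+1.49)/2 = 1.28, v̄ = (0.56+1.02)/2 = 0.79 → q = 6.8×1.28×0.79 = 6.876 ft³/s
Panel 2-3: Δb = 10.8 ft, d̄ = (1.49+2.63)/2 = 2.06, v̄ = (1.02+1.02)/2 = 1.02 → q = 10.8×2.06×1.02 = 22.69 ft³/s
Panel 3-4: Δb = 6.5 ft, d̄ = (2.63+3.25)/2 = 2.94, v̄ = (1.02+1.21)/2 = 1.115 → q = 6.5×2.94×1.115 = 21.31 ft³/s
Panel 4-5: Δb = 9.9 ft, d̄ = (3.25+3.21)/2 = 3.23, v̄ = (1.21+1.26)/2 = 1.235 → q = 9.9×3.23×1.235 = 39.49 ft³/s
Panel 5-6: Δb = 19.7 ft, d̄ = (3.21+3.31)/2 = 3.26, v̄ = (1.26+1.28)/2 = 1.27 → q = 19.7×3.26×1.27 = 81.56 ft³/s
Panel 6-7: Δb = 31.9 ft, d̄ = (3.31+1.02)/2 = 2.165, v̄ = (1.28+0.53)/2 = 0.905 → q = 31.9×2.165×0.905 = 62.50 ft³/s
Q = Σ q = 234.4 ft³/s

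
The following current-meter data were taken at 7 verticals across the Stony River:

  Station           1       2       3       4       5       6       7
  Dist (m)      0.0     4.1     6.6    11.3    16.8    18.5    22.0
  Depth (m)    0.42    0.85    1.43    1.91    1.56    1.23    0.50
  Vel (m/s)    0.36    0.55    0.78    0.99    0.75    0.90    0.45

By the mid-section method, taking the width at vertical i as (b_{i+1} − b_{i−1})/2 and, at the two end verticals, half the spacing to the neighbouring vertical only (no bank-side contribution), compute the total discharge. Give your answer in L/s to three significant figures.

w_1 = (4.1 − 0.0)/2 = 2.05 m; q_1 = 0.36 × 0.42 × 2.05 = 0.3100 m³/s
w_2 = (6.6 − 0.0)/2 = 3.3 m; q_2 = 0.55 × 0.85 × 3.3 = 1.543 m³/s
w_3 = (11.3 − 4.1)/2 = 3.6 m; q_3 = 0.78 × 1.43 × 3.6 = 4.015 m³/s
w_4 = (16.8 − 6.6)/2 = 5.1 m; q_4 = 0.99 × 1.91 × 5.1 = 9.644 m³/s
w_5 = (18.5 − 11.3)/2 = 3.6 m; q_5 = 0.75 × 1.56 × 3.6 = 4.212 m³/s
w_6 = (22.0 − 16.8)/2 = 2.6 m; q_6 = 0.90 × 1.23 × 2.6 = 2.878 m³/s
w_7 = (22.0 − 18.5)/2 = 1.75 m; q_7 = 0.45 × 0.50 × 1.75 = 0.3938 m³/s
Q = Σ qᵢ = 23.00 m³/s
= 23.00 × 1000 = 23000 L/s

23000 L/s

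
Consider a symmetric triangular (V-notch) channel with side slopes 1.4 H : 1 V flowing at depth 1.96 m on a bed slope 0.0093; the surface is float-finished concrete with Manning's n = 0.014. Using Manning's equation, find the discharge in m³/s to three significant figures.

A = z·y² = 1.4×1.96² = 5.378 m²
P = 2y√(1+z²) = 2×1.96×√(1+1.4²) = 6.744 m
R = A/P = 5.378/6.744 = 0.7975 m
Q = (1/n)·A·R^(2/3)·S^(1/2) = (1/0.014) × 5.378 × 0.7975^(2/3) × 0.0093^(1/2) = 31.86 m³/s

31.9 m³/s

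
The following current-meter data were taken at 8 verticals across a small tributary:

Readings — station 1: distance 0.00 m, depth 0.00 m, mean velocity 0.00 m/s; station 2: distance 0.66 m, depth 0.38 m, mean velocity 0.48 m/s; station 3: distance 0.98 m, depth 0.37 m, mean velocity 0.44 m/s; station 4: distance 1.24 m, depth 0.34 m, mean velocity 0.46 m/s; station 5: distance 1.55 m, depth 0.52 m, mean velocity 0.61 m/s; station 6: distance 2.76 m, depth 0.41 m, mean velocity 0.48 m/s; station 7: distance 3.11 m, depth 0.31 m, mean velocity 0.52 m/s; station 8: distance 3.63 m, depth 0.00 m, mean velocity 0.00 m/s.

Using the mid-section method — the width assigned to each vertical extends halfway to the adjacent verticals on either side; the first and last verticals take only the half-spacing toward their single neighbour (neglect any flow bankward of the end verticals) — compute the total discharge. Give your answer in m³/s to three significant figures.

0.646 m³/s

w_2 = (0.98 − 0.00)/2 = 0.49 m; q_2 = 0.48 × 0.38 × 0.49 = 0.08938 m³/s
w_3 = (1.24 − 0.66)/2 = 0.29 m; q_3 = 0.44 × 0.37 × 0.29 = 0.04721 m³/s
w_4 = (1.55 − 0.98)/2 = 0.285 m; q_4 = 0.46 × 0.34 × 0.285 = 0.04457 m³/s
w_5 = (2.76 − 1.24)/2 = 0.76 m; q_5 = 0.61 × 0.52 × 0.76 = 0.2411 m³/s
w_6 = (3.11 − 1.55)/2 = 0.78 m; q_6 = 0.48 × 0.41 × 0.78 = 0.1535 m³/s
w_7 = (3.63 − 2.76)/2 = 0.435 m; q_7 = 0.52 × 0.31 × 0.435 = 0.07012 m³/s
Stations 1, 8 contribute zero (depth or velocity is 0).
Q = Σ qᵢ = 0.6459 m³/s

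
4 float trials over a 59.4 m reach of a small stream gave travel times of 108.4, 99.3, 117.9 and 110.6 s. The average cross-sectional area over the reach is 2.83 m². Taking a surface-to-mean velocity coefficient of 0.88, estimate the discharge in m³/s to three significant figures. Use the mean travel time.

1.36 m³/s

t̄ = (108.4 + 99.3 + 117.9 + 110.6) / 4 = 109.05 s
v_surface = L / t̄ = 59.4 / 109.05 = 0.5447 m/s
v_mean = 0.88 × 0.5447 = 0.4793 m/s
Q = A × v_mean = 2.83 × 0.4793 = 1.357 m³/s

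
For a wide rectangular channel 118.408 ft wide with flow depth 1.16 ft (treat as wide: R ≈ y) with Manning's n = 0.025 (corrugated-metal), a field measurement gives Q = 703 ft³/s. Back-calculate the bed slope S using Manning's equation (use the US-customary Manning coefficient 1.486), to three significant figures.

A = b·y = 118.408 × 1.16 = 137.4 ft²
Wide channel: R ≈ y = 1.16 ft
S = (Q·n / (1.486·A·R^(2/3)))² = (703×0.025 / (1.486×137.4×1.104))² = 0.006083

0.00608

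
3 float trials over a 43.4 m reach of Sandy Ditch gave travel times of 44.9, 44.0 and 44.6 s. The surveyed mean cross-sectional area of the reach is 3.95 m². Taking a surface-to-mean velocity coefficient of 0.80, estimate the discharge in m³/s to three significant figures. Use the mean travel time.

t̄ = (44.9 + 44.0 + 44.6) / 3 = 44.5 s
v_surface = L / t̄ = 43.4 / 44.5 = 0.9753 m/s
v_mean = 0.80 × 0.9753 = 0.7802 m/s
Q = A × v_mean = 3.95 × 0.7802 = 3.082 m³/s

3.08 m³/s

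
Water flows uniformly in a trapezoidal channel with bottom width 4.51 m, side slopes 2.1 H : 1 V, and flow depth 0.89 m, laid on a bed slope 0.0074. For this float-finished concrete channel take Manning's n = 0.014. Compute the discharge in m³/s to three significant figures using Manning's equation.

26.3 m³/s

A = (b + z·y)·y = (4.51 + 2.1×0.89)×0.89 = 5.677 m²
P = b + 2y√(1+z²) = 4.51 + 2×0.89×√(1+2.1²) = 8.650 m
R = A/P = 5.677/8.650 = 0.6563 m
Q = (1/n)·A·R^(2/3)·S^(1/2) = (1/0.014) × 5.677 × 0.6563^(2/3) × 0.0074^(1/2) = 26.35 m³/s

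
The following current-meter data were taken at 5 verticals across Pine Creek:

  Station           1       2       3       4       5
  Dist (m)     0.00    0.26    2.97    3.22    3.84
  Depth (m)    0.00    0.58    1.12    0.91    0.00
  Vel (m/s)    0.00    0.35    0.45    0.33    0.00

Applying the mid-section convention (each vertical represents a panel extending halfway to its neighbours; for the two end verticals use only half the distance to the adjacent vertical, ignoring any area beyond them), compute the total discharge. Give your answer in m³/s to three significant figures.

w_2 = (2.97 − 0.00)/2 = 1.485 m; q_2 = 0.35 × 0.58 × 1.485 = 0.3015 m³/s
w_3 = (3.22 − 0.26)/2 = 1.48 m; q_3 = 0.45 × 1.12 × 1.48 = 0.7459 m³/s
w_4 = (3.84 − 2.97)/2 = 0.435 m; q_4 = 0.33 × 0.91 × 0.435 = 0.1306 m³/s
Stations 1, 5 contribute zero (depth or velocity is 0).
Q = Σ qᵢ = 1.178 m³/s

1.18 m³/s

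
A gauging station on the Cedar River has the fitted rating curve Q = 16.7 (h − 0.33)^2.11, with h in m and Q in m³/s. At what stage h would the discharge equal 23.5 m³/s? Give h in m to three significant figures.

h − h₀ = (Q/C)^(1/b) = (23.5/16.7)^(1/2.11) = 1.176 m
h = 0.33 + 1.176 = 1.506 m

1.51 m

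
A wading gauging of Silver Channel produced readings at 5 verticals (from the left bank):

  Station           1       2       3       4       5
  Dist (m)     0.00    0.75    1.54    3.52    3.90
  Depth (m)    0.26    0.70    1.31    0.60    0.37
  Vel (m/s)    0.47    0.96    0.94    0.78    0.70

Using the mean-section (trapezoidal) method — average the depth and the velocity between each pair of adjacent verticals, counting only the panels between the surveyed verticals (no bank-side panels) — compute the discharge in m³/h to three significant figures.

9990 m³/h

Panel 1-2: Δb = 0.75 m, d̄ = (0.26+0.70)/2 = 0.48, v̄ = (0.47+0.96)/2 = 0.715 → q = 0.75×0.48×0.715 = 0.2574 m³/s
Panel 2-3: Δb = 0.79 m, d̄ = (0.70+1.31)/2 = 1.005, v̄ = (0.96+0.94)/2 = 0.95 → q = 0.79×1.005×0.95 = 0.7543 m³/s
Panel 3-4: Δb = 1.98 m, d̄ = (1.31+0.60)/2 = 0.955, v̄ = (0.94+0.78)/2 = 0.86 → q = 1.98×0.955×0.86 = 1.626 m³/s
Panel 4-5: Δb = 0.38 m, d̄ = (0.60+0.37)/2 = 0.485, v̄ = (0.78+0.70)/2 = 0.74 → q = 0.38×0.485×0.74 = 0.1364 m³/s
Q = Σ q = 2.774 m³/s
= 2.774 × 3600 = 9987 m³/h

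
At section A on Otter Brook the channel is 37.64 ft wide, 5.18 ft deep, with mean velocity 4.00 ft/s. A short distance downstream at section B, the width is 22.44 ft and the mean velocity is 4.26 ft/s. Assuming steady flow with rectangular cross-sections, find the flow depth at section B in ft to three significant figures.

Q = A₁V₁ = (37.64×5.18) × 4.00 = 779.9 ft³/s
d₂ = Q/(b₂ V₂) = 779.9/(22.44×4.26) = 8.158 ft

8.16 ft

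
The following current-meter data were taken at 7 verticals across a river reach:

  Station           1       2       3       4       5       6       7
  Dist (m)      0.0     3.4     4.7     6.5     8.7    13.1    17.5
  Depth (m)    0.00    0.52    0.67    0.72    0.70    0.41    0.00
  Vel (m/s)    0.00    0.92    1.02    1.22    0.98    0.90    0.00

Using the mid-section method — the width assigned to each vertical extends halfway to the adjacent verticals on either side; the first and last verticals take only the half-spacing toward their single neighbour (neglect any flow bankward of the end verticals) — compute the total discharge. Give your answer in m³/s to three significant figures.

w_2 = (4.7 − 0.0)/2 = 2.35 m; q_2 = 0.92 × 0.52 × 2.35 = 1.124 m³/s
w_3 = (6.5 − 3.4)/2 = 1.55 m; q_3 = 1.02 × 0.67 × 1.55 = 1.059 m³/s
w_4 = (8.7 − 4.7)/2 = 2 m; q_4 = 1.22 × 0.72 × 2 = 1.757 m³/s
w_5 = (13.1 − 6.5)/2 = 3.3 m; q_5 = 0.98 × 0.70 × 3.3 = 2.264 m³/s
w_6 = (17.5 − 8.7)/2 = 4.4 m; q_6 = 0.90 × 0.41 × 4.4 = 1.624 m³/s
Stations 1, 7 contribute zero (depth or velocity is 0).
Q = Σ qᵢ = 7.828 m³/s

7.83 m³/s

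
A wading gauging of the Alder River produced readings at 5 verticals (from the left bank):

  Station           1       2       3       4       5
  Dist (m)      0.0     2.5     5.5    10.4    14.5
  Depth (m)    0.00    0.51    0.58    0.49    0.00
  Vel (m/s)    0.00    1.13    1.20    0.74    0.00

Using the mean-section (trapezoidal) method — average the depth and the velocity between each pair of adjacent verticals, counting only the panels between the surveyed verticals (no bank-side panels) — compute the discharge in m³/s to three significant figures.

Panel 1-2: Δb = 2.5 m, d̄ = (0.00+0.51)/2 = 0.255, v̄ = (0.00+1.13)/2 = 0.565 → q = 2.5×0.255×0.565 = 0.3602 m³/s
Panel 2-3: Δb = 3 m, d̄ = (0.51+0.58)/2 = 0.545, v̄ = (1.13+1.20)/2 = 1.165 → q = 3×0.545×1.165 = 1.905 m³/s
Panel 3-4: Δb = 4.9 m, d̄ = (0.58+0.49)/2 = 0.535, v̄ = (1.20+0.74)/2 = 0.97 → q = 4.9×0.535×0.97 = 2.543 m³/s
Panel 4-5: Δb = 4.1 m, d̄ = (0.49+0.00)/2 = 0.245, v̄ = (0.74+0.00)/2 = 0.37 → q = 4.1×0.245×0.37 = 0.3717 m³/s
Q = Σ q = 5.179 m³/s

5.18 m³/s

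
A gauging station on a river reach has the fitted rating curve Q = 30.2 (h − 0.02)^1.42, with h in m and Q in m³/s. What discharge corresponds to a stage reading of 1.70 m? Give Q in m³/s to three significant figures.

63.1 m³/s

Q = 30.2 × (1.70 − 0.02)^1.42 = 30.2 × 1.68^1.42 = 63.09 m³/s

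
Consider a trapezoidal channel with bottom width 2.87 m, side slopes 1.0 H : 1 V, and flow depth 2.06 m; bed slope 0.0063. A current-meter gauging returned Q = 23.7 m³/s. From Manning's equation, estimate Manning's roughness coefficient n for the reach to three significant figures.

0.0377

A = (b + z·y)·y = (2.87 + 1.0×2.06)×2.06 = 10.16 m²
P = b + 2y√(1+z²) = 2.87 + 2×2.06×√(1+1.0²) = 8.697 m
R = A/P = 10.16/8.697 = 1.168 m
n = (1/Q)·A·R^(2/3)·S^(1/2) = (1/23.7) × 10.16 × 1.109 × 0.07937 = 0.03772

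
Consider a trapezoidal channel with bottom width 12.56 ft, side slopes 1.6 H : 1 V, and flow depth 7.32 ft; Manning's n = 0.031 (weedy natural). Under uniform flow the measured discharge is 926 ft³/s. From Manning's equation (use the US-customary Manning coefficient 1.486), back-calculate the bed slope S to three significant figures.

0.00163

A = (b + z·y)·y = (12.56 + 1.6×7.32)×7.32 = 177.7 ft²
P = b + 2y√(1+z²) = 12.56 + 2×7.32×√(1+1.6²) = 40.18 ft
R = A/P = 177.7/40.18 = 4.422 ft
S = (Q·n / (1.486·A·R^(2/3)))² = (926×0.031 / (1.486×177.7×2.694))² = 0.001629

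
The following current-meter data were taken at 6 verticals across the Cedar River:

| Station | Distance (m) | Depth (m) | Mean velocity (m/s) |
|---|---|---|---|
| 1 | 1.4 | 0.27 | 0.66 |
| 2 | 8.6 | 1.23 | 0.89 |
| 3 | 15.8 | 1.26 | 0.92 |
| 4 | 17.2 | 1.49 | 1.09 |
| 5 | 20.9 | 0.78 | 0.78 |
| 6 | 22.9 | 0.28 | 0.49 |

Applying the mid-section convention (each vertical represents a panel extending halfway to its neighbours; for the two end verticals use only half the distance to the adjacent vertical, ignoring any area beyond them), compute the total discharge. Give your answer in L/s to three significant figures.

w_1 = (8.6 − 1.4)/2 = 3.6 m; q_1 = 0.66 × 0.27 × 3.6 = 0.6415 m³/s
w_2 = (15.8 − 1.4)/2 = 7.2 m; q_2 = 0.89 × 1.23 × 7.2 = 7.882 m³/s
w_3 = (17.2 − 8.6)/2 = 4.3 m; q_3 = 0.92 × 1.26 × 4.3 = 4.985 m³/s
w_4 = (20.9 − 15.8)/2 = 2.55 m; q_4 = 1.09 × 1.49 × 2.55 = 4.141 m³/s
w_5 = (22.9 − 17.2)/2 = 2.85 m; q_5 = 0.78 × 0.78 × 2.85 = 1.734 m³/s
w_6 = (22.9 − 20.9)/2 = 1 m; q_6 = 0.49 × 0.28 × 1 = 0.1372 m³/s
Q = Σ qᵢ = 19.52 m³/s
= 19.52 × 1000 = 19520 L/s

19500 L/s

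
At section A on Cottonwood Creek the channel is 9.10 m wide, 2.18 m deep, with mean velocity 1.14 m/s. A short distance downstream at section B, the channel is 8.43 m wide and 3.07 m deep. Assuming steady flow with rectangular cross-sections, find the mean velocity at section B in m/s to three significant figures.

Q = A₁V₁ = (9.10×2.18) × 1.14 = 22.62 m³/s
A₂ = 8.43 × 3.07 = 25.88 m²
V₂ = Q/A₂ = 22.62/25.88 = 0.8738 m/s

0.874 m/s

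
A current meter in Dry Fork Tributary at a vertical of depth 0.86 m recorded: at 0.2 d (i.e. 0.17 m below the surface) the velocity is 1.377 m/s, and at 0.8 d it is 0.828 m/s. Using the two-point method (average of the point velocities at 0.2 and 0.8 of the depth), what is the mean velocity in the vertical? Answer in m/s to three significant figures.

v̄ = (1.377 + 0.828) / 2 = 1.103 m/s

1.10 m/s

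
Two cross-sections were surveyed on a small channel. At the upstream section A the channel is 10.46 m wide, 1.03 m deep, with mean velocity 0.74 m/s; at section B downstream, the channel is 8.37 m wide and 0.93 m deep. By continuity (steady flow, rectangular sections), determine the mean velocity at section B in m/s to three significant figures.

Q = A₁V₁ = (10.46×1.03) × 0.74 = 7.973 m³/s
A₂ = 8.37 × 0.93 = 7.784 m²
V₂ = Q/A₂ = 7.973/7.784 = 1.024 m/s

1.02 m/s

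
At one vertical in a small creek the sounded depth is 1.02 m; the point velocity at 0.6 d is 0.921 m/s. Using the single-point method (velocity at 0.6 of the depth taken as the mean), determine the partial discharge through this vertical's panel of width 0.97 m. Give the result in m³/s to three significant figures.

v̄ = v₀.₆ = 0.921 m/s
q = v̄ × d × w = 0.9210 × 1.02 × 0.97 = 0.9112 m³/s

0.911 m³/s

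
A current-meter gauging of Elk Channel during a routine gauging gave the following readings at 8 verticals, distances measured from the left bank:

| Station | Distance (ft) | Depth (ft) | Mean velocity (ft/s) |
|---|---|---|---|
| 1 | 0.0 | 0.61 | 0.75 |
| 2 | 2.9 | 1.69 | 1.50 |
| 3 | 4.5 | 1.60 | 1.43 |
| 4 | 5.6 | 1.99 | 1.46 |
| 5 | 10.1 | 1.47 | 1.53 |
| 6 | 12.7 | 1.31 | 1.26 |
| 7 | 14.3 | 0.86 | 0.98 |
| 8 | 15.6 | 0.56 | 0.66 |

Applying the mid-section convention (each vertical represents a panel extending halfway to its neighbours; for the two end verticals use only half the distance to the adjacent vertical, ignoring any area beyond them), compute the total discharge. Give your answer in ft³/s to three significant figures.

w_1 = (2.9 − 0.0)/2 = 1.45 ft; q_1 = 0.75 × 0.61 × 1.45 = 0.6634 ft³/s
w_2 = (4.5 − 0.0)/2 = 2.25 ft; q_2 = 1.50 × 1.69 × 2.25 = 5.704 ft³/s
w_3 = (5.6 − 2.9)/2 = 1.35 ft; q_3 = 1.43 × 1.60 × 1.35 = 3.089 ft³/s
w_4 = (10.1 − 4.5)/2 = 2.8 ft; q_4 = 1.46 × 1.99 × 2.8 = 8.135 ft³/s
w_5 = (12.7 − 5.6)/2 = 3.55 ft; q_5 = 1.53 × 1.47 × 3.55 = 7.984 ft³/s
w_6 = (14.3 − 10.1)/2 = 2.1 ft; q_6 = 1.26 × 1.31 × 2.1 = 3.466 ft³/s
w_7 = (15.6 − 12.7)/2 = 1.45 ft; q_7 = 0.98 × 0.86 × 1.45 = 1.222 ft³/s
w_8 = (15.6 − 14.3)/2 = 0.65 ft; q_8 = 0.66 × 0.56 × 0.65 = 0.2402 ft³/s
Q = Σ qᵢ = 30.50 ft³/s

30.5 ft³/s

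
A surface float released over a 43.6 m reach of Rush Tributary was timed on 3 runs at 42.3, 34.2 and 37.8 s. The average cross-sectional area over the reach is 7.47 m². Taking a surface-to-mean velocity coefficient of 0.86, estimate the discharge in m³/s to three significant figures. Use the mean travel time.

t̄ = (42.3 + 34.2 + 37.8) / 3 = 38.1 s
v_surface = L / t̄ = 43.6 / 38.1 = 1.144 m/s
v_mean = 0.86 × 1.144 = 0.9841 m/s
Q = A × v_mean = 7.47 × 0.9841 = 7.352 m³/s

7.35 m³/s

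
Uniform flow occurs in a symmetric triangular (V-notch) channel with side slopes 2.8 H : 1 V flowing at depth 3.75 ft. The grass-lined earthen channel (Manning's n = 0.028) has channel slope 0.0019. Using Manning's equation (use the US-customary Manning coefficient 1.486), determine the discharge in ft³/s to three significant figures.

133 ft³/s

A = z·y² = 2.8×3.75² = 39.38 ft²
P = 2y√(1+z²) = 2×3.75×√(1+2.8²) = 22.30 ft
R = A/P = 39.38/22.30 = 1.766 ft
Q = (1.486/n)·A·R^(2/3)·S^(1/2) = (1.486/0.028) × 39.38 × 1.766^(2/3) × 0.0019^(1/2) = 133.1 ft³/s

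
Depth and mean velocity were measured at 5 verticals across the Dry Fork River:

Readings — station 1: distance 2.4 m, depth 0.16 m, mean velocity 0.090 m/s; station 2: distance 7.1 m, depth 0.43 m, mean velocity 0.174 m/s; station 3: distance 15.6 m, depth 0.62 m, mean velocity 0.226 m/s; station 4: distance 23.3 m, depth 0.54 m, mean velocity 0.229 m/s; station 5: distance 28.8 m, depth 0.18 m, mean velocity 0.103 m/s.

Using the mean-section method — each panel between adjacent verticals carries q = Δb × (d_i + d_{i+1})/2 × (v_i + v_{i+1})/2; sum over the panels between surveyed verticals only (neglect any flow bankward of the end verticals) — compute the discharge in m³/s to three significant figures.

Panel 1-2: Δb = 4.7 m, d̄ = (0.16+0.43)/2 = 0.295, v̄ = (0.090+0.174)/2 = 0.132 → q = 4.7×0.295×0.132 = 0.1830 m³/s
Panel 2-3: Δb = 8.5 m, d̄ = (0.43+0.62)/2 = 0.525, v̄ = (0.174+0.226)/2 = 0.2 → q = 8.5×0.525×0.2 = 0.8925 m³/s
Panel 3-4: Δb = 7.7 m, d̄ = (0.62+0.54)/2 = 0.58, v̄ = (0.226+0.229)/2 = 0.2275 → q = 7.7×0.58×0.2275 = 1.016 m³/s
Panel 4-5: Δb = 5.5 m, d̄ = (0.54+0.18)/2 = 0.36, v̄ = (0.229+0.103)/2 = 0.166 → q = 5.5×0.36×0.166 = 0.3287 m³/s
Q = Σ q = 2.420 m³/s

2.42 m³/s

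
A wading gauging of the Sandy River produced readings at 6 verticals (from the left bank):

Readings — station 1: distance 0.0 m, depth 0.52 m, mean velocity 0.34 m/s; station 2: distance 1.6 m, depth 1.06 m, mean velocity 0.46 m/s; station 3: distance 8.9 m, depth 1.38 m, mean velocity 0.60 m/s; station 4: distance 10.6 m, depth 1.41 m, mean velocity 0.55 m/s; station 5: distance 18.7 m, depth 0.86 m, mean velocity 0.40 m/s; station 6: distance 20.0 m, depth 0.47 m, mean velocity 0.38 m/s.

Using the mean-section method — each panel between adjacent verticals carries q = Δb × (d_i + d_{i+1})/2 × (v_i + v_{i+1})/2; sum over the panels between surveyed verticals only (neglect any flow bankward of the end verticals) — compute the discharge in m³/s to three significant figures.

Panel 1-2: Δb = 1.6 m, d̄ = (0.52+1.06)/2 = 0.79, v̄ = (0.34+0.46)/2 = 0.4 → q = 1.6×0.79×0.4 = 0.5056 m³/s
Panel 2-3: Δb = 7.3 m, d̄ = (1.06+1.38)/2 = 1.22, v̄ = (0.46+0.60)/2 = 0.53 → q = 7.3×1.22×0.53 = 4.720 m³/s
Panel 3-4: Δb = 1.7 m, d̄ = (1.38+1.41)/2 = 1.395, v̄ = (0.60+0.55)/2 = 0.575 → q = 1.7×1.395×0.575 = 1.364 m³/s
Panel 4-5: Δb = 8.1 m, d̄ = (1.41+0.86)/2 = 1.135, v̄ = (0.55+0.40)/2 = 0.475 → q = 8.1×1.135×0.475 = 4.367 m³/s
Panel 5-6: Δb = 1.3 m, d̄ = (0.86+0.47)/2 = 0.665, v̄ = (0.40+0.38)/2 = 0.39 → q = 1.3×0.665×0.39 = 0.3372 m³/s
Q = Σ q = 11.29 m³/s

11.3 m³/s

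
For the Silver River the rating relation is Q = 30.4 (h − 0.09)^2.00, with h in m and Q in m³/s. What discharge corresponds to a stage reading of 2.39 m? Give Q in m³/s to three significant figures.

Q = 30.4 × (2.39 − 0.09)^2.00 = 30.4 × 2.3^2.00 = 160.8 m³/s

161 m³/s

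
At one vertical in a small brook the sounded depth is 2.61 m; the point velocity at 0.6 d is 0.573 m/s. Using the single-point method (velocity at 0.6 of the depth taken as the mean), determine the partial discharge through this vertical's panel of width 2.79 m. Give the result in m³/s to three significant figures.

4.17 m³/s

v̄ = v₀.₆ = 0.573 m/s
q = v̄ × d × w = 0.5730 × 2.61 × 2.79 = 4.173 m³/s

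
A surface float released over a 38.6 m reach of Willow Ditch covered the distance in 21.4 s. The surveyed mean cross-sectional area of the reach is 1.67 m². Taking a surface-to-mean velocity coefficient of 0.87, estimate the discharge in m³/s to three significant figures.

2.62 m³/s

v_surface = L / t̄ = 38.6 / 21.4 = 1.804 m/s
v_mean = 0.87 × 1.804 = 1.569 m/s
Q = A × v_mean = 1.67 × 1.569 = 2.621 m³/s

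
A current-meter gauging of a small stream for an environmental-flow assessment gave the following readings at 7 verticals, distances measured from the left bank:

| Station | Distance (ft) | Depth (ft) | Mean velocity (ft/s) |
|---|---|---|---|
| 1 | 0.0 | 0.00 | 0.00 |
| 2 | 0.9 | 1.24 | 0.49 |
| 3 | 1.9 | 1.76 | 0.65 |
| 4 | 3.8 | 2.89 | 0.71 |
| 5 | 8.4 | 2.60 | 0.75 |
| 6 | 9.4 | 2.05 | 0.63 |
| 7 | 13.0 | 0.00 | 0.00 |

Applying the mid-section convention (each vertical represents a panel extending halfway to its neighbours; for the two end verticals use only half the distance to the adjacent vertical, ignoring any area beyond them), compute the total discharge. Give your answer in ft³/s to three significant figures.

17.3 ft³/s

w_2 = (1.9 − 0.0)/2 = 0.95 ft; q_2 = 0.49 × 1.24 × 0.95 = 0.5772 ft³/s
w_3 = (3.8 − 0.9)/2 = 1.45 ft; q_3 = 0.65 × 1.76 × 1.45 = 1.659 ft³/s
w_4 = (8.4 − 1.9)/2 = 3.25 ft; q_4 = 0.71 × 2.89 × 3.25 = 6.669 ft³/s
w_5 = (9.4 − 3.8)/2 = 2.8 ft; q_5 = 0.75 × 2.60 × 2.8 = 5.460 ft³/s
w_6 = (13.0 − 8.4)/2 = 2.3 ft; q_6 = 0.63 × 2.05 × 2.3 = 2.970 ft³/s
Stations 1, 7 contribute zero (depth or velocity is 0).
Q = Σ qᵢ = 17.34 ft³/s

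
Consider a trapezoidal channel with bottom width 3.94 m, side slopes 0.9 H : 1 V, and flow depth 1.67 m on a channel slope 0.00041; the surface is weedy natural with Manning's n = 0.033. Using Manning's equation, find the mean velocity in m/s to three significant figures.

A = (b + z·y)·y = (3.94 + 0.9×1.67)×1.67 = 9.090 m²
P = b + 2y√(1+z²) = 3.94 + 2×1.67×√(1+0.9²) = 8.434 m
R = A/P = 9.090/8.434 = 1.078 m
Q = (1/n)·A·R^(2/3)·S^(1/2) = (1/0.033) × 9.090 × 1.078^(2/3) × 0.00041^(1/2) = 5.863 m³/s
V = Q/A = 5.863/9.090 = 0.6450 m/s

0.645 m/s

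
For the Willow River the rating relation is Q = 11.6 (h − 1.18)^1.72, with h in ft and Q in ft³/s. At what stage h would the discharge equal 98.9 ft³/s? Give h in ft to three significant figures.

h − h₀ = (Q/C)^(1/b) = (98.9/11.6)^(1/1.72) = 3.476 ft
h = 1.18 + 3.476 = 4.656 ft

4.66 ft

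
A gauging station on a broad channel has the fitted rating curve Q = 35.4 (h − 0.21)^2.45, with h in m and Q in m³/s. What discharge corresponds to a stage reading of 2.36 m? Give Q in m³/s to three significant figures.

231 m³/s

Q = 35.4 × (2.36 − 0.21)^2.45 = 35.4 × 2.15^2.45 = 230.9 m³/s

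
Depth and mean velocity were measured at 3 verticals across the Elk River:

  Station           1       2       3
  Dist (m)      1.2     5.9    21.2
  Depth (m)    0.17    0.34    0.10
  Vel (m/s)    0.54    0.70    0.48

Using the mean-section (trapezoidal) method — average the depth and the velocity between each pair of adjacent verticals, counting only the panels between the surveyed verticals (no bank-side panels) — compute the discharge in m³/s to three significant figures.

Panel 1-2: Δb = 4.7 m, d̄ = (0.17+0.34)/2 = 0.255, v̄ = (0.54+0.70)/2 = 0.62 → q = 4.7×0.255×0.62 = 0.7431 m³/s
Panel 2-3: Δb = 15.3 m, d̄ = (0.34+0.10)/2 = 0.22, v̄ = (0.70+0.48)/2 = 0.59 → q = 15.3×0.22×0.59 = 1.986 m³/s
Q = Σ q = 2.729 m³/s

2.73 m³/s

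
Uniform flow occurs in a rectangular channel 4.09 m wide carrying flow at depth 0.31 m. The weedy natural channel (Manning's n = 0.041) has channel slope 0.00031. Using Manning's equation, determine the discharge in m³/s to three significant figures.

A = b·y = 4.09 × 0.31 = 1.268 m²
P = b + 2y = 4.09 + 2×0.31 = 4.710 m
R = A/P = 1.268/4.710 = 0.2692 m
Q = (1/n)·A·R^(2/3)·S^(1/2) = (1/0.041) × 1.268 × 0.2692^(2/3) × 0.00031^(1/2) = 0.2270 m³/s

0.227 m³/s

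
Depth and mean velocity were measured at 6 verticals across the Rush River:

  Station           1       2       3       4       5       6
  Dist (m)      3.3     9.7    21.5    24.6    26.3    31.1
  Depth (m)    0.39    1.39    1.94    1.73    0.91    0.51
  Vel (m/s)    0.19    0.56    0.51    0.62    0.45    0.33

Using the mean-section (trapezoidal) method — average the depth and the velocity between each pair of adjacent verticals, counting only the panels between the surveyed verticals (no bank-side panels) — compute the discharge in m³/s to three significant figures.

18.4 m³/s

Panel 1-2: Δb = 6.4 m, d̄ = (0.39+1.39)/2 = 0.89, v̄ = (0.19+0.56)/2 = 0.375 → q = 6.4×0.89×0.375 = 2.136 m³/s
Panel 2-3: Δb = 11.8 m, d̄ = (1.39+1.94)/2 = 1.665, v̄ = (0.56+0.51)/2 = 0.535 → q = 11.8×1.665×0.535 = 10.51 m³/s
Panel 3-4: Δb = 3.1 m, d̄ = (1.94+1.73)/2 = 1.835, v̄ = (0.51+0.62)/2 = 0.565 → q = 3.1×1.835×0.565 = 3.214 m³/s
Panel 4-5: Δb = 1.7 m, d̄ = (1.73+0.91)/2 = 1.32, v̄ = (0.62+0.45)/2 = 0.535 → q = 1.7×1.32×0.535 = 1.201 m³/s
Panel 5-6: Δb = 4.8 m, d̄ = (0.91+0.51)/2 = 0.71, v̄ = (0.45+0.33)/2 = 0.39 → q = 4.8×0.71×0.39 = 1.329 m³/s
Q = Σ q = 18.39 m³/s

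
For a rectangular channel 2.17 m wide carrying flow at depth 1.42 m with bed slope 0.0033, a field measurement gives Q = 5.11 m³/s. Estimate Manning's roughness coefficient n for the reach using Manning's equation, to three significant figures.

0.0251

A = b·y = 2.17 × 1.42 = 3.081 m²
P = b + 2y = 2.17 + 2×1.42 = 5.010 m
R = A/P = 3.081/5.010 = 0.6150 m
n = (1/Q)·A·R^(2/3)·S^(1/2) = (1/5.11) × 3.081 × 0.7232 × 0.05745 = 0.02505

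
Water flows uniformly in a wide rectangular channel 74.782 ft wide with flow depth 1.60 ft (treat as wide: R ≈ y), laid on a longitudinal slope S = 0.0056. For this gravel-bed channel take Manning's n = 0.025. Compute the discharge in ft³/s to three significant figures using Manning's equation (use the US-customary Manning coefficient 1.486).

728 ft³/s

A = b·y = 74.782 × 1.60 = 119.7 ft²
Wide channel: R ≈ y = 1.60 ft
Q = (1.486/n)·A·R^(2/3)·S^(1/2) = (1.486/0.025) × 119.7 × 1.600^(2/3) × 0.0056^(1/2) = 728.1 ft³/s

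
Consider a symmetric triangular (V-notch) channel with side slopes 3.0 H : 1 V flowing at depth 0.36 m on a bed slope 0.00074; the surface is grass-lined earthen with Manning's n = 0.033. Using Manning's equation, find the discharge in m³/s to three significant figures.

0.0986 m³/s

A = z·y² = 3.0×0.36² = 0.3888 m²
P = 2y√(1+z²) = 2×0.36×√(1+3.0²) = 2.277 m
R = A/P = 0.3888/2.277 = 0.1708 m
Q = (1/n)·A·R^(2/3)·S^(1/2) = (1/0.033) × 0.3888 × 0.1708^(2/3) × 0.00074^(1/2) = 0.09865 m³/s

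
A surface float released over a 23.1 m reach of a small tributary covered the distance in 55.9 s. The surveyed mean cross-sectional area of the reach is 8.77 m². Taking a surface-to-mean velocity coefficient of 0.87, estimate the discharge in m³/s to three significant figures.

3.15 m³/s

v_surface = L / t̄ = 23.1 / 55.9 = 0.4132 m/s
v_mean = 0.87 × 0.4132 = 0.3595 m/s
Q = A × v_mean = 8.77 × 0.3595 = 3.153 m³/s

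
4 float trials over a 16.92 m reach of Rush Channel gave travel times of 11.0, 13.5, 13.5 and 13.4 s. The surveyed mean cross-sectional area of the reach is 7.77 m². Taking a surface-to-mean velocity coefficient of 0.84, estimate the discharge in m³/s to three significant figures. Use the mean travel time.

8.59 m³/s

t̄ = (11.0 + 13.5 + 13.5 + 13.4) / 4 = 12.85 s
v_surface = L / t̄ = 16.92 / 12.85 = 1.317 m/s
v_mean = 0.84 × 1.317 = 1.106 m/s
Q = A × v_mean = 7.77 × 1.106 = 8.594 m³/s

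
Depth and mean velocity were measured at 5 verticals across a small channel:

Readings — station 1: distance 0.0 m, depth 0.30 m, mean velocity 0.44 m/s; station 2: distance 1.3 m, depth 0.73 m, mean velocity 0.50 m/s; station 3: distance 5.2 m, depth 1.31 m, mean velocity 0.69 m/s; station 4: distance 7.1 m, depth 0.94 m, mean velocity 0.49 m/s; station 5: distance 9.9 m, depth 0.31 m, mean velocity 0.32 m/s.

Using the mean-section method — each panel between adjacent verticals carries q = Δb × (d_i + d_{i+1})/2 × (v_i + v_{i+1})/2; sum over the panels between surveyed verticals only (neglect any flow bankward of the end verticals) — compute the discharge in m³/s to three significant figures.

Panel 1-2: Δb = 1.3 m, d̄ = (0.30+0.73)/2 = 0.515, v̄ = (0.44+0.50)/2 = 0.47 → q = 1.3×0.515×0.47 = 0.3147 m³/s
Panel 2-3: Δb = 3.9 m, d̄ = (0.73+1.31)/2 = 1.02, v̄ = (0.50+0.69)/2 = 0.595 → q = 3.9×1.02×0.595 = 2.367 m³/s
Panel 3-4: Δb = 1.9 m, d̄ = (1.31+0.94)/2 = 1.125, v̄ = (0.69+0.49)/2 = 0.59 → q = 1.9×1.125×0.59 = 1.261 m³/s
Panel 4-5: Δb = 2.8 m, d̄ = (0.94+0.31)/2 = 0.625, v̄ = (0.49+0.32)/2 = 0.405 → q = 2.8×0.625×0.405 = 0.7088 m³/s
Q = Σ q = 4.651 m³/s

4.65 m³/s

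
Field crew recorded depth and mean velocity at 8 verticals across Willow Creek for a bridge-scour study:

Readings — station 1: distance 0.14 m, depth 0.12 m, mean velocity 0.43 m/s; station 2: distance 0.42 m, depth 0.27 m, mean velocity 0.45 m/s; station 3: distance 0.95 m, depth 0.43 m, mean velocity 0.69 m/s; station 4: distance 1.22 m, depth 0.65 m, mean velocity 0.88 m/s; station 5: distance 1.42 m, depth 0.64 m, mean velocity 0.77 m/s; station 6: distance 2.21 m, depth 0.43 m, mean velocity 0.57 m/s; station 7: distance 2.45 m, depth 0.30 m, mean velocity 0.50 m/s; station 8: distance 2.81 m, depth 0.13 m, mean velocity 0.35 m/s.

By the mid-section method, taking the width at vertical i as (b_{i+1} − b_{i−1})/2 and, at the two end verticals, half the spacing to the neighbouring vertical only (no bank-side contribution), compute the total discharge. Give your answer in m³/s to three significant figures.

0.733 m³/s

w_1 = (0.42 − 0.14)/2 = 0.14 m; q_1 = 0.43 × 0.12 × 0.14 = 0.007224 m³/s
w_2 = (0.95 − 0.14)/2 = 0.405 m; q_2 = 0.45 × 0.27 × 0.405 = 0.04921 m³/s
w_3 = (1.22 − 0.42)/2 = 0.4 m; q_3 = 0.69 × 0.43 × 0.4 = 0.1187 m³/s
w_4 = (1.42 − 0.95)/2 = 0.235 m; q_4 = 0.88 × 0.65 × 0.235 = 0.1344 m³/s
w_5 = (2.21 − 1.22)/2 = 0.495 m; q_5 = 0.77 × 0.64 × 0.495 = 0.2439 m³/s
w_6 = (2.45 − 1.42)/2 = 0.515 m; q_6 = 0.57 × 0.43 × 0.515 = 0.1262 m³/s
w_7 = (2.81 − 2.21)/2 = 0.3 m; q_7 = 0.50 × 0.30 × 0.3 = 0.04500 m³/s
w_8 = (2.81 − 2.45)/2 = 0.18 m; q_8 = 0.35 × 0.13 × 0.18 = 0.008190 m³/s
Q = Σ qᵢ = 0.7329 m³/s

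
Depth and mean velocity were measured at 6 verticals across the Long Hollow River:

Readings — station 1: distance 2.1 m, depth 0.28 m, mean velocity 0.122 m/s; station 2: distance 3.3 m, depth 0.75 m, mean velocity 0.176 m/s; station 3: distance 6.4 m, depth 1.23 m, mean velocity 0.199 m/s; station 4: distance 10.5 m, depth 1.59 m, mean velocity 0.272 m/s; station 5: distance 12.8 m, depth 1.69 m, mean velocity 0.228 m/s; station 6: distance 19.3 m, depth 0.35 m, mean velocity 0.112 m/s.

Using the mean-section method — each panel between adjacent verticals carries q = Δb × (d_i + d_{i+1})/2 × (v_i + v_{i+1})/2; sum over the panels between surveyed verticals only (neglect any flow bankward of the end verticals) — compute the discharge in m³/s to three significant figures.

4.10 m³/s

Panel 1-2: Δb = 1.2 m, d̄ = (0.28+0.75)/2 = 0.515, v̄ = (0.122+0.176)/2 = 0.149 → q = 1.2×0.515×0.149 = 0.09208 m³/s
Panel 2-3: Δb = 3.1 m, d̄ = (0.75+1.23)/2 = 0.99, v̄ = (0.176+0.199)/2 = 0.1875 → q = 3.1×0.99×0.1875 = 0.5754 m³/s
Panel 3-4: Δb = 4.1 m, d̄ = (1.23+1.59)/2 = 1.41, v̄ = (0.199+0.272)/2 = 0.2355 → q = 4.1×1.41×0.2355 = 1.361 m³/s
Panel 4-5: Δb = 2.3 m, d̄ = (1.59+1.69)/2 = 1.64, v̄ = (0.272+0.228)/2 = 0.25 → q = 2.3×1.64×0.25 = 0.9430 m³/s
Panel 5-6: Δb = 6.5 m, d̄ = (1.69+0.35)/2 = 1.02, v̄ = (0.228+0.112)/2 = 0.17 → q = 6.5×1.02×0.17 = 1.127 m³/s
Q = Σ q = 4.099 m³/s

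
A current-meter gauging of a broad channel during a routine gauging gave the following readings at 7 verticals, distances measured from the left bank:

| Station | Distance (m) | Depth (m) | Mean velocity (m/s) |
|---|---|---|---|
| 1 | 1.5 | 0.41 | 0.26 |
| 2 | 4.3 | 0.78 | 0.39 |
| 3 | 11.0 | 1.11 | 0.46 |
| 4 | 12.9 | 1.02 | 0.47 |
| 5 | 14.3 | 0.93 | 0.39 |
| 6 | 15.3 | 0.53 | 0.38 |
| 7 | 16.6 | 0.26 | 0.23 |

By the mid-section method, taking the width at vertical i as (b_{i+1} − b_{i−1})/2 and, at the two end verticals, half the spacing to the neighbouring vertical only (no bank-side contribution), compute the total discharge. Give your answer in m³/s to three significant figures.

w_1 = (4.3 − 1.5)/2 = 1.4 m; q_1 = 0.26 × 0.41 × 1.4 = 0.1492 m³/s
w_2 = (11.0 − 1.5)/2 = 4.75 m; q_2 = 0.39 × 0.78 × 4.75 = 1.445 m³/s
w_3 = (12.9 − 4.3)/2 = 4.3 m; q_3 = 0.46 × 1.11 × 4.3 = 2.196 m³/s
w_4 = (14.3 − 11.0)/2 = 1.65 m; q_4 = 0.47 × 1.02 × 1.65 = 0.7910 m³/s
w_5 = (15.3 − 12.9)/2 = 1.2 m; q_5 = 0.39 × 0.93 × 1.2 = 0.4352 m³/s
w_6 = (16.6 − 14.3)/2 = 1.15 m; q_6 = 0.38 × 0.53 × 1.15 = 0.2316 m³/s
w_7 = (16.6 − 15.3)/2 = 0.65 m; q_7 = 0.23 × 0.26 × 0.65 = 0.03887 m³/s
Q = Σ qᵢ = 5.287 m³/s

5.29 m³/s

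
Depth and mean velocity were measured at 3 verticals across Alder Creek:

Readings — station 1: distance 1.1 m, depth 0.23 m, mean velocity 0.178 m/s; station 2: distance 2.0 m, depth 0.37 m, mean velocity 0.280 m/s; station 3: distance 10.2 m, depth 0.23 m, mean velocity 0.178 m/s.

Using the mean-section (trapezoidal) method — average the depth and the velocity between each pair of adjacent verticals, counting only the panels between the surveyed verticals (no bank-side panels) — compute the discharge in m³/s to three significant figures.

0.625 m³/s

Panel 1-2: Δb = 0.9 m, d̄ = (0.23+0.37)/2 = 0.3, v̄ = (0.178+0.280)/2 = 0.229 → q = 0.9×0.3×0.229 = 0.06183 m³/s
Panel 2-3: Δb = 8.2 m, d̄ = (0.37+0.23)/2 = 0.3, v̄ = (0.280+0.178)/2 = 0.229 → q = 8.2×0.3×0.229 = 0.5633 m³/s
Q = Σ q = 0.6252 m³/s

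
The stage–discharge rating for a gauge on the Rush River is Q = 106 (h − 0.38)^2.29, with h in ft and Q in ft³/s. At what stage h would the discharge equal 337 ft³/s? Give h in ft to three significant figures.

2.04 ft

h − h₀ = (Q/C)^(1/b) = (337/106)^(1/2.29) = 1.657 ft
h = 0.38 + 1.657 = 2.037 ft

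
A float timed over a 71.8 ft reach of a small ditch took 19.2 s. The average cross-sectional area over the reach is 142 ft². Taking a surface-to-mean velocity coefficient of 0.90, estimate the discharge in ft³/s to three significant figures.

478 ft³/s

v_surface = L / t̄ = 71.8 / 19.2 = 3.740 ft/s
v_mean = 0.90 × 3.740 = 3.366 ft/s
Q = A × v_mean = 142 × 3.366 = 477.9 ft³/s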